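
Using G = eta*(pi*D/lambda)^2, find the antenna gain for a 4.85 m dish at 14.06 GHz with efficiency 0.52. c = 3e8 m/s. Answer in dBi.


lambda = c/f = 3e8 / 1.406e+10 = 0.02133713 m
G = eta*(pi*D/lambda)^2 = 0.52*(pi*4.85/0.02133713)^2
G = 265164.0833 (linear)
G = 10*log10(265164.0833) = 54.2351 dBi

54.2351 dBi


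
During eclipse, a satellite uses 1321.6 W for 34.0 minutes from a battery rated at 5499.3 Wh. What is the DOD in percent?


E_used = P * t / 60 = 1321.6 * 34.0 / 60 = 748.9067 Wh
DOD = E_used / E_total * 100 = 748.9067 / 5499.3 * 100
DOD = 13.6182 %

13.6182 %


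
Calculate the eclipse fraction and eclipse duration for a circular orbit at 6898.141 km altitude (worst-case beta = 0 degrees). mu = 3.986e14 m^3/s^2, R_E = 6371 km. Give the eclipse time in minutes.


r = 13269.1410 km
T = 253.5270 min
Eclipse fraction = arcsin(R_E/r)/pi = arcsin(6371.0000/13269.1410)/pi
= arcsin(0.4801366)/pi = 0.1594129
Eclipse duration = 0.1594129 * 253.5270 = 40.4155 min

40.4155 minutes


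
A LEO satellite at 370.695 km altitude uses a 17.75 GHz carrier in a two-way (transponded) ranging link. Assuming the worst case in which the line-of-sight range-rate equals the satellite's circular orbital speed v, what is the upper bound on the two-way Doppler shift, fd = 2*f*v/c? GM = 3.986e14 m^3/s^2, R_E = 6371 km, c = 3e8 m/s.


r = 6.741695e+06 m
v = sqrt(mu/r) = 7689.2520 m/s (worst-case radial velocity)
f = 17.75 GHz = 1.775e+10 Hz
fd = 2*f*v/c = 2*1.775e+10*7689.2520/3.0e+08
fd = 909894.8253 Hz

909894.8253 Hz


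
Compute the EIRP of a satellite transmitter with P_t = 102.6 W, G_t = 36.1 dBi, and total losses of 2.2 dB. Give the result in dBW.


Pt = 102.6 W = 20.1115 dBW
EIRP = Pt_dBW + Gt - losses = 20.1115 + 36.1 - 2.2 = 54.0115 dBW

54.0115 dBW


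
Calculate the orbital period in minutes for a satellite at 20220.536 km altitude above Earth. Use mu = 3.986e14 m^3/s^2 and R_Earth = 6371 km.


r = 26591.5360 km = 2.6591536e+07 m
T = 2*pi*sqrt(r^3/mu) = 2*pi*sqrt(1.8803135e+22 / 3.986e14)
T = 43154.5267 s = 719.2421 min

719.2421 minutes


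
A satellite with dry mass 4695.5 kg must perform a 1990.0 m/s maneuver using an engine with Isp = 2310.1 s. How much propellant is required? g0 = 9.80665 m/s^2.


ve = Isp * g0 = 2310.1 * 9.80665 = 22654.342165 m/s
mass ratio = exp(dv/ve) = exp(1990.0/22654.342165) = 1.09181547
m_prop = m_dry * (mr - 1) = 4695.5 * (1.09181547 - 1)
m_prop = 431.1195 kg

431.1195 kg


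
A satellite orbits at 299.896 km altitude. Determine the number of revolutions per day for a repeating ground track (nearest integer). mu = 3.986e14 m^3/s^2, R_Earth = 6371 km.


r = 6.670896e+06 m
T = 2*pi*sqrt(r^3/mu) = 5422.3491 s = 90.3725 min
revs/day = 1440 / 90.3725 = 15.9341
Rounded: 16 revolutions per day

16 revolutions per day


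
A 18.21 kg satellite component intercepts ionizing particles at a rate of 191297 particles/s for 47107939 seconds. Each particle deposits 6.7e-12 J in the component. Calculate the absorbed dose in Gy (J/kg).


Total energy deposited = rate * time * E_per
  = 191297 * 47107939 * 6.7e-12 = 60.3778 J
Dose = E_total / mass = 60.3778 / 18.21
Dose = 3.3156 Gy

3.3156 Gy


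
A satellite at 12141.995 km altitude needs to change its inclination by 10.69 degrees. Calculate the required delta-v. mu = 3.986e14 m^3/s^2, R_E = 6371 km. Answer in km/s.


r = 18512.9950 km = 1.8512995e+07 m
V = sqrt(mu/r) = 4640.1317 m/s
di = 10.69 deg = 0.1865757 rad
dV = 2*V*sin(di/2) = 2*4640.1317*sin(0.09328785)
dV = 864.4807 m/s = 0.8644807 km/s

0.8645 km/s


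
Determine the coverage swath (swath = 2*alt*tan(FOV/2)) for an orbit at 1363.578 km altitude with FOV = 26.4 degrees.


FOV = 26.4 deg = 0.4607669 rad
swath = 2 * alt * tan(FOV/2) = 2 * 1363.578 * tan(0.2303835)
swath = 2 * 1363.578 * 0.2345479
swath = 639.6487 km

639.6487 km


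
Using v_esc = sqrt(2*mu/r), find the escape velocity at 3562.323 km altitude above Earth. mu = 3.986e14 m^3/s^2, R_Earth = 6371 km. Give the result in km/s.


r = 6371.0 + 3562.323 = 9933.3230 km = 9.933323e+06 m
v_esc = sqrt(2*mu/r) = sqrt(2*3.986e14 / 9.933323e+06)
v_esc = 8958.5220 m/s = 8.9585 km/s

8.9585 km/s


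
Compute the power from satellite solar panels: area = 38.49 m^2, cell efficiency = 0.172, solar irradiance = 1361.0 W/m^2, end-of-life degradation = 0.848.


P = area * eta * S * degradation
P = 38.49 * 0.172 * 1361.0 * 0.848
P = 7640.6505 W

7640.6505 W


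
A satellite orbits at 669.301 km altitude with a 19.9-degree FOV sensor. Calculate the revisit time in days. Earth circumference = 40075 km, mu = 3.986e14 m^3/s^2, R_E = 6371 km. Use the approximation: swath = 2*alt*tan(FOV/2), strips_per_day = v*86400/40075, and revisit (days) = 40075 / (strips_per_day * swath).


swath = 2*669.301*tan(0.1736603) = 234.8274 km
v = sqrt(mu/r) = 7524.4201 m/s = 7.5244 km/s
strips/day = v*86400/40075 = 7.5244*86400/40075 = 16.2223
coverage/day = strips * swath = 16.2223 * 234.8274 = 3809.4471 km
revisit = 40075 / 3809.4471 = 10.5199 days

10.5199 days


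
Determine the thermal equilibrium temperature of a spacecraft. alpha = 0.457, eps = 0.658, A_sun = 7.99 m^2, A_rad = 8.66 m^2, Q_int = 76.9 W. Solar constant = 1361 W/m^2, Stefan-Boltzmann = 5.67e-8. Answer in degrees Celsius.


Numerator = alpha*S*A_sun + Q_int = 0.457*1361*7.99 + 76.9 = 5046.4962 W
Denominator = eps*sigma*A_rad = 0.658*5.67e-8*8.66 = 3.2309248e-07 W/K^4
T^4 = 1.5619355e+10 K^4
T = 353.5215 K = 80.3715 C

80.3715 degrees Celsius


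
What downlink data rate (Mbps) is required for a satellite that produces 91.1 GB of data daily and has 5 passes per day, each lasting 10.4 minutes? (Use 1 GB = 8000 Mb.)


total contact time = 5 * 10.4 * 60 = 3120.0000 s
data = 91.1 GB = 728800.0000 Mb
rate = 728800.0000 / 3120.0000 = 233.5897 Mbps

233.5897 Mbps


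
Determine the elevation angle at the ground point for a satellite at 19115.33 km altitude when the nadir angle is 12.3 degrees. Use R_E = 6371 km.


r = R_E + alt = 25486.3300 km
Law of sines in the satellite / Earth-center / ground-point triangle:
  sin(nadir)/R_E = sin(90 + el)/r  =>  cos(el) = (r/R_E)*sin(nadir)
cos(el) = (25486.3300 / 6371.0000) * sin(12.3 deg) = 0.8521995
el = arccos(0.8521995) = 31.5483 deg
(Earth-central angle = 90 - nadir - el = 46.1517 deg)

31.5483 degrees


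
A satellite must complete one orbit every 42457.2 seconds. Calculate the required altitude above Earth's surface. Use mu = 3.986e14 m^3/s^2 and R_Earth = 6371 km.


T = 42457.2 s
r = (mu*T^2/(4*pi^2))^(1/3) = (3.986e14 * 42457.2^2 / (4*pi^2))^(1/3)
r = 2.63043e+07 m = 26304.3002 km
alt = r - R_E = 26304.3002 - 6371 = 19933.3002 km

19933.3002 km


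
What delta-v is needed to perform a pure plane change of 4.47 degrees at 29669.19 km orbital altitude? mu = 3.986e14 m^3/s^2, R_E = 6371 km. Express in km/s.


r = 36040.1900 km = 3.604019e+07 m
V = sqrt(mu/r) = 3325.6391 m/s
di = 4.47 deg = 0.07801622 rad
dV = 2*V*sin(di/2) = 2*3325.6391*sin(0.03900811)
dV = 259.3880 m/s = 0.259388 km/s

0.2594 km/s


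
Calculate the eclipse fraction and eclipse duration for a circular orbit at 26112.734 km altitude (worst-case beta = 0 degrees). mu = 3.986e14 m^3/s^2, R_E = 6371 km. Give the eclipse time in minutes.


r = 32483.7340 km
T = 971.0887 min
Eclipse fraction = arcsin(R_E/r)/pi = arcsin(6371.0000/32483.7340)/pi
= arcsin(0.1961289)/pi = 0.06283711
Eclipse duration = 0.06283711 * 971.0887 = 61.0204 min

61.0204 minutes


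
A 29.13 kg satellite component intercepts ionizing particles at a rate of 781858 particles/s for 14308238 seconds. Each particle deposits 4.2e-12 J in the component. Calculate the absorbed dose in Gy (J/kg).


Total energy deposited = rate * time * E_per
  = 781858 * 14308238 * 4.2e-12 = 46.9854 J
Dose = E_total / mass = 46.9854 / 29.13
Dose = 1.6130 Gy

1.6130 Gy


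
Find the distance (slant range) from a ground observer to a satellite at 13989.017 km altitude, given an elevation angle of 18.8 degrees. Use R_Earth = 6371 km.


h = 13989.017 km, el = 18.8 deg
d = -R_E*sin(el) + sqrt((R_E*sin(el))^2 + 2*R_E*h + h^2)
d = -6371.0000*sin(0.3281219) + sqrt((6371.0000*0.3222657)^2 + 2*6371.0000*13989.017 + 13989.017^2)
d = 17393.0813 km

17393.0813 km


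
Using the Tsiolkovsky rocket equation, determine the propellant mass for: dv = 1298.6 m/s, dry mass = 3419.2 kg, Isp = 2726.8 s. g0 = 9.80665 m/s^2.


ve = Isp * g0 = 2726.8 * 9.80665 = 26740.773220 m/s
mass ratio = exp(dv/ve) = exp(1298.6/26740.773220) = 1.04976103
m_prop = m_dry * (mr - 1) = 3419.2 * (1.04976103 - 1)
m_prop = 170.1429 kg

170.1429 kg


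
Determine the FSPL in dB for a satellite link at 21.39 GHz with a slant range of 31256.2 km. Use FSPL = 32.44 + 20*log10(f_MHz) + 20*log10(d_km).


f = 21.39 GHz = 21390.0000 MHz
d = 31256.2 km
FSPL = 32.44 + 20*log10(21390.0000) + 20*log10(31256.2)
FSPL = 32.44 + 86.6042 + 89.8987
FSPL = 208.9429 dB

208.9429 dB


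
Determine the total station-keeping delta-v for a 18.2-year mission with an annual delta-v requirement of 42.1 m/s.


dV = rate * years = 42.1 * 18.2
dV = 766.2200 m/s

766.2200 m/s


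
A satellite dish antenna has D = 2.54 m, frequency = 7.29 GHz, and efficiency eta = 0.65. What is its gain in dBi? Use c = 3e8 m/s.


lambda = c/f = 3e8 / 7.29e+09 = 0.04115226 m
G = eta*(pi*D/lambda)^2 = 0.65*(pi*2.54/0.04115226)^2
G = 24439.5431 (linear)
G = 10*log10(24439.5431) = 43.8809 dBi

43.8809 dBi


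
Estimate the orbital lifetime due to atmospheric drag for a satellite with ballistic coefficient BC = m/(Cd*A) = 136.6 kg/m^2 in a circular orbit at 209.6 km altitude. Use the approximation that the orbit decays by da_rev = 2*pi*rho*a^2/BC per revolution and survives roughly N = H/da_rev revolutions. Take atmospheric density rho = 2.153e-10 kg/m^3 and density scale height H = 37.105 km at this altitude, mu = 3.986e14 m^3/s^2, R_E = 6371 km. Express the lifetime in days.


a = R_E + alt = 6580.6000 km = 6.5806e+06 m
da_rev = 2*pi*rho*a^2/BC = 2*pi*2.153e-10*(6.5806e+06)^2/136.6 = 428.848786 m per revolution
N = H/da_rev = 37105.0000 m / 428.848786 m = 86.5223 revolutions
P = 2*pi*sqrt(a^3/mu) = 5312.6287 s
lifetime = N*P = 86.5223 * 5312.6287 = 459661.0573 s = 5.3202 days

5.3202 days


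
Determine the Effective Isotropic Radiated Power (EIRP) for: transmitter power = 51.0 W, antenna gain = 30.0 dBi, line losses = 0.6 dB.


Pt = 51.0 W = 17.0757 dBW
EIRP = Pt_dBW + Gt - losses = 17.0757 + 30.0 - 0.6 = 46.4757 dBW

46.4757 dBW


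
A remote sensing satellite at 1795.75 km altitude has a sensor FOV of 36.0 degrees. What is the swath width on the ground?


FOV = 36.0 deg = 0.6283185 rad
swath = 2 * alt * tan(FOV/2) = 2 * 1795.75 * tan(0.3141593)
swath = 2 * 1795.75 * 0.3249197
swath = 1166.9491 km

1166.9491 km


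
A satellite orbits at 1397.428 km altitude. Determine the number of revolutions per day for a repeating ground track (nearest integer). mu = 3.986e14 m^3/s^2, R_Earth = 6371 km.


r = 7.768428e+06 m
T = 2*pi*sqrt(r^3/mu) = 6814.1382 s = 113.5690 min
revs/day = 1440 / 113.5690 = 12.6795
Rounded: 13 revolutions per day

13 revolutions per day


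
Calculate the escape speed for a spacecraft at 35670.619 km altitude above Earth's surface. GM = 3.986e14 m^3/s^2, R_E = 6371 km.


r = 6371.0 + 35670.619 = 42041.6190 km = 4.2041619e+07 m
v_esc = sqrt(2*mu/r) = sqrt(2*3.986e14 / 4.2041619e+07)
v_esc = 4354.5565 m/s = 4.3546 km/s

4.3546 km/s


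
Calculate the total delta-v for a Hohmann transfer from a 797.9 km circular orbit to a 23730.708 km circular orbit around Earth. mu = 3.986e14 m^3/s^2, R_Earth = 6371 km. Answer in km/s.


r1 = 7168.9000 km = 7.1689e+06 m
r2 = 30101.7080 km = 3.0101708e+07 m
dv1 = sqrt(mu/r1)*(sqrt(2*r2/(r1+r2)) - 1) = 2020.3481 m/s
dv2 = sqrt(mu/r2)*(1 - sqrt(2*r1/(r1+r2))) = 1381.9272 m/s
total dv = |dv1| + |dv2| = 2020.3481 + 1381.9272 = 3402.2753 m/s = 3.4023 km/s

3.4023 km/s


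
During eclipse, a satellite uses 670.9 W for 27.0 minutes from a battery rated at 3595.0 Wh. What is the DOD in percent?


E_used = P * t / 60 = 670.9 * 27.0 / 60 = 301.9050 Wh
DOD = E_used / E_total * 100 = 301.9050 / 3595.0 * 100
DOD = 8.3979 %

8.3979 %


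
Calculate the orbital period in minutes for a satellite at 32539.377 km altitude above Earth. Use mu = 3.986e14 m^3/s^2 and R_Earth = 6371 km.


r = 38910.3770 km = 3.8910377e+07 m
T = 2*pi*sqrt(r^3/mu) = 2*pi*sqrt(5.8910989e+22 / 3.986e14)
T = 76385.2280 s = 1273.0871 min

1273.0871 minutes


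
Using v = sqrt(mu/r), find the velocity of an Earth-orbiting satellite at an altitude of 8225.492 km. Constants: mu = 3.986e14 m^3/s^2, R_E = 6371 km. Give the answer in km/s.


r = R_E + alt = 6371.0 + 8225.492 = 14596.4920 km = 1.4596492e+07 m
v = sqrt(mu/r) = sqrt(3.986e14 / 1.4596492e+07) = 5225.6991 m/s = 5.2257 km/s

5.2257 km/s


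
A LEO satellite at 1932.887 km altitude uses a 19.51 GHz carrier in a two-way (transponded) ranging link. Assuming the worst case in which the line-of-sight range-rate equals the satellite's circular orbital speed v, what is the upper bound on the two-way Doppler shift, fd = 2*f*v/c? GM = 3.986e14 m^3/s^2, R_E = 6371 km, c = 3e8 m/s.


r = 8.303887e+06 m
v = sqrt(mu/r) = 6928.3199 m/s (worst-case radial velocity)
f = 19.51 GHz = 1.951e+10 Hz
fd = 2*f*v/c = 2*1.951e+10*6928.3199/3.0e+08
fd = 901143.4746 Hz

901143.4746 Hz


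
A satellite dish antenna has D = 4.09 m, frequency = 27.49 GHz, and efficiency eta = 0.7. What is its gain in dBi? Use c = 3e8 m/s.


lambda = c/f = 3e8 / 2.749e+10 = 0.01091306 m
G = eta*(pi*D/lambda)^2 = 0.7*(pi*4.09/0.01091306)^2
G = 970401.3045 (linear)
G = 10*log10(970401.3045) = 59.8695 dBi

59.8695 dBi


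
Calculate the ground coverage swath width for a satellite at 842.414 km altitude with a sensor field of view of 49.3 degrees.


FOV = 49.3 deg = 0.8604473 rad
swath = 2 * alt * tan(FOV/2) = 2 * 842.414 * tan(0.4302237)
swath = 2 * 842.414 * 0.4588918
swath = 773.1537 km

773.1537 km


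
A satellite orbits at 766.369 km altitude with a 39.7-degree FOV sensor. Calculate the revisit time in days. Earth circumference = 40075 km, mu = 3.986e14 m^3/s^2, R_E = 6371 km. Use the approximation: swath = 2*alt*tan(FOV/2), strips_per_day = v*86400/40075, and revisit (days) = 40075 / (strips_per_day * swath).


swath = 2*766.369*tan(0.3464479) = 553.3310 km
v = sqrt(mu/r) = 7473.0790 m/s = 7.4731 km/s
strips/day = v*86400/40075 = 7.4731*86400/40075 = 16.1116
coverage/day = strips * swath = 16.1116 * 553.3310 = 8915.0713 km
revisit = 40075 / 8915.0713 = 4.4952 days

4.4952 days


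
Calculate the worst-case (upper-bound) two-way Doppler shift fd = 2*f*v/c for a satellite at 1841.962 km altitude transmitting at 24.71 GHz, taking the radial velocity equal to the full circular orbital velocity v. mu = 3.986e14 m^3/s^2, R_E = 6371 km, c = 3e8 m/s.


r = 8.212962e+06 m
v = sqrt(mu/r) = 6966.5658 m/s (worst-case radial velocity)
f = 24.71 GHz = 2.471e+10 Hz
fd = 2*f*v/c = 2*2.471e+10*6966.5658/3.0e+08
fd = 1.1476256e+06 Hz

1.1476e+06 Hz


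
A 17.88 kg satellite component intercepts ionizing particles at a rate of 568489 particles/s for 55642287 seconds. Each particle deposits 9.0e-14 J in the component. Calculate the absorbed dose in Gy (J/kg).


Total energy deposited = rate * time * E_per
  = 568489 * 55642287 * 9.0e-14 = 2.8469 J
Dose = E_total / mass = 2.8469 / 17.88
Dose = 0.1592216 Gy

0.1592 Gy


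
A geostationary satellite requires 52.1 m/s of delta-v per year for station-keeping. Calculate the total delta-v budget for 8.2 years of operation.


dV = rate * years = 52.1 * 8.2
dV = 427.2200 m/s

427.2200 m/s


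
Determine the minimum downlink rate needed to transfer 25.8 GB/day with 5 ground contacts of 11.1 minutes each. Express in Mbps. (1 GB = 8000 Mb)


total contact time = 5 * 11.1 * 60 = 3330.0000 s
data = 25.8 GB = 206400.0000 Mb
rate = 206400.0000 / 3330.0000 = 61.9820 Mbps

61.9820 Mbps


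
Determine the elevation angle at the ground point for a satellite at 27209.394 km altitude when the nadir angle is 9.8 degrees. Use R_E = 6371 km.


r = R_E + alt = 33580.3940 km
Law of sines in the satellite / Earth-center / ground-point triangle:
  sin(nadir)/R_E = sin(90 + el)/r  =>  cos(el) = (r/R_E)*sin(nadir)
cos(el) = (33580.3940 / 6371.0000) * sin(9.8 deg) = 0.8971436
el = arccos(0.8971436) = 26.2149 deg
(Earth-central angle = 90 - nadir - el = 53.9851 deg)

26.2149 degrees


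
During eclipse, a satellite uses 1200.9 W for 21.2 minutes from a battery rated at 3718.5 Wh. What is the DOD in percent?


E_used = P * t / 60 = 1200.9 * 21.2 / 60 = 424.3180 Wh
DOD = E_used / E_total * 100 = 424.3180 / 3718.5 * 100
DOD = 11.4110 %

11.4110 %


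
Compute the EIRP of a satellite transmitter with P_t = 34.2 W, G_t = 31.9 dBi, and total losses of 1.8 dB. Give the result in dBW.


Pt = 34.2 W = 15.3403 dBW
EIRP = Pt_dBW + Gt - losses = 15.3403 + 31.9 - 1.8 = 45.4403 dBW

45.4403 dBW


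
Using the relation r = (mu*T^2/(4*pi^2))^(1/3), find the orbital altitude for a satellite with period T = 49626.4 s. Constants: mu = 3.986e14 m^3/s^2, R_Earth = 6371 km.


T = 49626.4 s
r = (mu*T^2/(4*pi^2))^(1/3) = (3.986e14 * 49626.4^2 / (4*pi^2))^(1/3)
r = 2.9187778e+07 m = 29187.7780 km
alt = r - R_E = 29187.7780 - 6371 = 22816.7780 km

22816.7780 km


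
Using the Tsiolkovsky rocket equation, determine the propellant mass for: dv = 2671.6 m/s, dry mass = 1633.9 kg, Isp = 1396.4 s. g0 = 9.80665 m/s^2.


ve = Isp * g0 = 1396.4 * 9.80665 = 13694.006060 m/s
mass ratio = exp(dv/ve) = exp(2671.6/13694.006060) = 1.21542360
m_prop = m_dry * (mr - 1) = 1633.9 * (1.21542360 - 1)
m_prop = 351.9806 kg

351.9806 kg


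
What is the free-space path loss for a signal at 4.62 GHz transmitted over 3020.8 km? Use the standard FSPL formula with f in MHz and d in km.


f = 4.62 GHz = 4620.0000 MHz
d = 3020.8 km
FSPL = 32.44 + 20*log10(4620.0000) + 20*log10(3020.8)
FSPL = 32.44 + 73.2928 + 69.6024
FSPL = 175.3353 dB

175.3353 dB


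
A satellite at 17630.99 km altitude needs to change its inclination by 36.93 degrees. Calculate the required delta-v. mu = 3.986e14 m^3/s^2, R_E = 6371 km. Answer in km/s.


r = 24001.9900 km = 2.400199e+07 m
V = sqrt(mu/r) = 4075.1634 m/s
di = 36.93 deg = 0.6445501 rad
dV = 2*V*sin(di/2) = 2*4075.1634*sin(0.322275)
dV = 2581.4147 m/s = 2.5814 km/s

2.5814 km/s


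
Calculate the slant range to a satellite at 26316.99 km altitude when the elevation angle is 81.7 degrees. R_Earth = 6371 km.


h = 26316.99 km, el = 81.7 deg
d = -R_E*sin(el) + sqrt((R_E*sin(el))^2 + 2*R_E*h + h^2)
d = -6371.0000*sin(1.4259) + sqrt((6371.0000*0.9895258)^2 + 2*6371.0000*26316.99 + 26316.99^2)
d = 26370.7806 km

26370.7806 km


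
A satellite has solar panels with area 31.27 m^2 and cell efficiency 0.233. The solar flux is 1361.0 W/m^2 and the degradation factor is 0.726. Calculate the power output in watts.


P = area * eta * S * degradation
P = 31.27 * 0.233 * 1361.0 * 0.726
P = 7199.1057 W

7199.1057 W


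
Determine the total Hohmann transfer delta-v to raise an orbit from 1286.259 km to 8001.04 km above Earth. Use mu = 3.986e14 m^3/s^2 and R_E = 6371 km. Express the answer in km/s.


r1 = 7657.2590 km = 7.657259e+06 m
r2 = 14372.0400 km = 1.437204e+07 m
dv1 = sqrt(mu/r1)*(sqrt(2*r2/(r1+r2)) - 1) = 1026.5645 m/s
dv2 = sqrt(mu/r2)*(1 - sqrt(2*r1/(r1+r2))) = 875.3736 m/s
total dv = |dv1| + |dv2| = 1026.5645 + 875.3736 = 1901.9381 m/s = 1.9019 km/s

1.9019 km/s


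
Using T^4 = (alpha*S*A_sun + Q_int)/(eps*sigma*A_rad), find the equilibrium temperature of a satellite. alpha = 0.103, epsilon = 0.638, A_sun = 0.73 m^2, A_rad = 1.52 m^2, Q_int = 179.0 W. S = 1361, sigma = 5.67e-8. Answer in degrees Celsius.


Numerator = alpha*S*A_sun + Q_int = 0.103*1361*0.73 + 179.0 = 281.3336 W
Denominator = eps*sigma*A_rad = 0.638*5.67e-8*1.52 = 5.4985392e-08 W/K^4
T^4 = 5.1165151e+09 K^4
T = 267.4506 K = -5.6994 C

-5.6994 degrees Celsius


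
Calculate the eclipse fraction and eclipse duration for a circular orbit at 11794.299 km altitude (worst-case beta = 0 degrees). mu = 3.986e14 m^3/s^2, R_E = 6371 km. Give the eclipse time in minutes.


r = 18165.2990 km
T = 406.0914 min
Eclipse fraction = arcsin(R_E/r)/pi = arcsin(6371.0000/18165.2990)/pi
= arcsin(0.3507237)/pi = 0.1140644
Eclipse duration = 0.1140644 * 406.0914 = 46.3206 min

46.3206 minutes


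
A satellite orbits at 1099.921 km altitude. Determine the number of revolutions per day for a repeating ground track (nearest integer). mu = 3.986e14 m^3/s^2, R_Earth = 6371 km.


r = 7.470921e+06 m
T = 2*pi*sqrt(r^3/mu) = 6426.4693 s = 107.1078 min
revs/day = 1440 / 107.1078 = 13.4444
Rounded: 13 revolutions per day

13 revolutions per day


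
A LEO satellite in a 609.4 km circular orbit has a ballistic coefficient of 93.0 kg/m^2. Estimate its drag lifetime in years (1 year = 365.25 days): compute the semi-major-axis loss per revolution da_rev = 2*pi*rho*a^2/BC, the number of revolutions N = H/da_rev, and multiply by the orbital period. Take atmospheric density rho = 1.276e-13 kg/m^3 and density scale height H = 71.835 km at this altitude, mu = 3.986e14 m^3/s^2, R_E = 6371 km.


a = R_E + alt = 6980.4000 km = 6.9804e+06 m
da_rev = 2*pi*rho*a^2/BC = 2*pi*1.276e-13*(6.9804e+06)^2/93.0 = 0.420056988 m per revolution
N = H/da_rev = 71835.0000 m / 0.420056988 m = 171012.5104 revolutions
P = 2*pi*sqrt(a^3/mu) = 5804.0572 s
lifetime = N*P = 171012.5104 * 5804.0572 = 9.925664e+08 s = 11488.0370 days
years = 11488.0370 / 365.25 = 31.4525 years

31.4525 years


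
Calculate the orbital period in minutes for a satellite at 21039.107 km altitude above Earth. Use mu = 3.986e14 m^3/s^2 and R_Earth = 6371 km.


r = 27410.1070 km = 2.7410107e+07 m
T = 2*pi*sqrt(r^3/mu) = 2*pi*sqrt(2.0593596e+22 / 3.986e14)
T = 45162.4317 s = 752.7072 min

752.7072 minutes


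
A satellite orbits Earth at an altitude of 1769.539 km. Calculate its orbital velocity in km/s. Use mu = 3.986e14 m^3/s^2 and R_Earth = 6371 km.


r = R_E + alt = 6371.0 + 1769.539 = 8140.5390 km = 8.140539e+06 m
v = sqrt(mu/r) = sqrt(3.986e14 / 8.140539e+06) = 6997.4865 m/s = 6.9975 km/s

6.9975 km/s


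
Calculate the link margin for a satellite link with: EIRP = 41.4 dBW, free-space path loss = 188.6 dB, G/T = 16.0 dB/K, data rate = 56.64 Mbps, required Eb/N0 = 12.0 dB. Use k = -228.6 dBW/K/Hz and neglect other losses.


C/N0 = EIRP - FSPL + G/T - k = 41.4 - 188.6 + 16.0 - (-228.6)
C/N0 = 97.4000 dB-Hz
R_b = 56.64 Mbps = 5.664e+07 bps -> 10*log10(R_b) = 77.5312 dB-Hz
Eb/N0 = C/N0 - 10*log10(R_b) = 97.4000 - 77.5312 = 19.8688 dB
Margin = Eb/N0 - Eb/N0_req = 19.8688 - 12.0 = 7.8688 dB (link closes)

7.8688 dB


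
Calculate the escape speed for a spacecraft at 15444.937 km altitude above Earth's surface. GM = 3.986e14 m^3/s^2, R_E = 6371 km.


r = 6371.0 + 15444.937 = 21815.9370 km = 2.1815937e+07 m
v_esc = sqrt(2*mu/r) = sqrt(2*3.986e14 / 2.1815937e+07)
v_esc = 6045.0056 m/s = 6.0450 km/s

6.0450 km/s


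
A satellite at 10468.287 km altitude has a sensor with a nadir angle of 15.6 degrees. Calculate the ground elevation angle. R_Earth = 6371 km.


r = R_E + alt = 16839.2870 km
Law of sines in the satellite / Earth-center / ground-point triangle:
  sin(nadir)/R_E = sin(90 + el)/r  =>  cos(el) = (r/R_E)*sin(nadir)
cos(el) = (16839.2870 / 6371.0000) * sin(15.6 deg) = 0.7107861
el = arccos(0.7107861) = 44.7011 deg
(Earth-central angle = 90 - nadir - el = 29.6989 deg)

44.7011 degrees


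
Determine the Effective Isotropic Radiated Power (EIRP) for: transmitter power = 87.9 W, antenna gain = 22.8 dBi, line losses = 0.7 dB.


Pt = 87.9 W = 19.4399 dBW
EIRP = Pt_dBW + Gt - losses = 19.4399 + 22.8 - 0.7 = 41.5399 dBW

41.5399 dBW


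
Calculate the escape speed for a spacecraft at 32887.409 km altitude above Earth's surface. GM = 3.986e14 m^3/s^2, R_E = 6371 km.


r = 6371.0 + 32887.409 = 39258.4090 km = 3.9258409e+07 m
v_esc = sqrt(2*mu/r) = sqrt(2*3.986e14 / 3.9258409e+07)
v_esc = 4506.2709 m/s = 4.5063 km/s

4.5063 km/s


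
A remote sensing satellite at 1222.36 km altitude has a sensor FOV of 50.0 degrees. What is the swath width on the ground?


FOV = 50.0 deg = 0.8726646 rad
swath = 2 * alt * tan(FOV/2) = 2 * 1222.36 * tan(0.4363323)
swath = 2 * 1222.36 * 0.4663077
swath = 1139.9917 km

1139.9917 km


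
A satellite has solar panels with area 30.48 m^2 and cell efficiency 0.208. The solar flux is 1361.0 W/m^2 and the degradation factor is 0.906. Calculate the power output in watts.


P = area * eta * S * degradation
P = 30.48 * 0.208 * 1361.0 * 0.906
P = 7817.4411 W

7817.4411 W


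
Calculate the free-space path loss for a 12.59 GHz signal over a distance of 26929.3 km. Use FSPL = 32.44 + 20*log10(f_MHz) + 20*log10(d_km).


f = 12.59 GHz = 12590.0000 MHz
d = 26929.3 km
FSPL = 32.44 + 20*log10(12590.0000) + 20*log10(26929.3)
FSPL = 32.44 + 82.0005 + 88.6045
FSPL = 203.0450 dB

203.0450 dB


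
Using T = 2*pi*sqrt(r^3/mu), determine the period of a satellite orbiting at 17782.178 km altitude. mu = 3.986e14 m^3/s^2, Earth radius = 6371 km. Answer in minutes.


r = 24153.1780 km = 2.4153178e+07 m
T = 2*pi*sqrt(r^3/mu) = 2*pi*sqrt(1.4090385e+22 / 3.986e14)
T = 37357.0561 s = 622.6176 min

622.6176 minutes


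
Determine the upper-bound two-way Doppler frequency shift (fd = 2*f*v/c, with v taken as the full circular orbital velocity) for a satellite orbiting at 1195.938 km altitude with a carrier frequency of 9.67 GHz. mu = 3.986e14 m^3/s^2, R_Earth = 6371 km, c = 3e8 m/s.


r = 7.566938e+06 m
v = sqrt(mu/r) = 7257.8595 m/s (worst-case radial velocity)
f = 9.67 GHz = 9.67e+09 Hz
fd = 2*f*v/c = 2*9.67e+09*7257.8595/3.0e+08
fd = 467890.0120 Hz

467890.0120 Hz


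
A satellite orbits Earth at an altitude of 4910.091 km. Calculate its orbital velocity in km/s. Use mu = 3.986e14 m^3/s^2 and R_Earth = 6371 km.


r = R_E + alt = 6371.0 + 4910.091 = 11281.0910 km = 1.1281091e+07 m
v = sqrt(mu/r) = sqrt(3.986e14 / 1.1281091e+07) = 5944.1957 m/s = 5.9442 km/s

5.9442 km/s


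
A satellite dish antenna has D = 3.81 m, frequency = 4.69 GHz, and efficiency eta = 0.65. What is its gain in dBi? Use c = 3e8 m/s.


lambda = c/f = 3e8 / 4.69e+09 = 0.06396588 m
G = eta*(pi*D/lambda)^2 = 0.65*(pi*3.81/0.06396588)^2
G = 22759.6841 (linear)
G = 10*log10(22759.6841) = 43.5717 dBi

43.5717 dBi


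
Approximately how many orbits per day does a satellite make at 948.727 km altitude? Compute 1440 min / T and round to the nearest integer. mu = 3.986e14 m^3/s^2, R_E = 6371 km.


r = 7.319727e+06 m
T = 2*pi*sqrt(r^3/mu) = 6232.3746 s = 103.8729 min
revs/day = 1440 / 103.8729 = 13.8631
Rounded: 14 revolutions per day

14 revolutions per day


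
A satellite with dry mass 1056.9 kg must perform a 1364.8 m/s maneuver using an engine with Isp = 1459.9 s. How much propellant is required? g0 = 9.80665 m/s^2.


ve = Isp * g0 = 1459.9 * 9.80665 = 14316.728335 m/s
mass ratio = exp(dv/ve) = exp(1364.8/14316.728335) = 1.10002075
m_prop = m_dry * (mr - 1) = 1056.9 * (1.10002075 - 1)
m_prop = 105.7119 kg

105.7119 kg


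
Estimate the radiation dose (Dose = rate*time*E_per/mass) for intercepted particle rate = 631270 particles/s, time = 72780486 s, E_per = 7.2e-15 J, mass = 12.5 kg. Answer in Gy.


Total energy deposited = rate * time * E_per
  = 631270 * 72780486 * 7.2e-15 = 0.3307978 J
Dose = E_total / mass = 0.3307978 / 12.5
Dose = 0.02646382 Gy

0.0265 Gy


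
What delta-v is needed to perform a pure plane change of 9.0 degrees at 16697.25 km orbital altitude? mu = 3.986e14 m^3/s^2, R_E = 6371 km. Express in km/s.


r = 23068.2500 km = 2.306825e+07 m
V = sqrt(mu/r) = 4156.8210 m/s
di = 9.0 deg = 0.1570796 rad
dV = 2*V*sin(di/2) = 2*4156.8210*sin(0.07853982)
dV = 652.2808 m/s = 0.6522808 km/s

0.6523 km/s


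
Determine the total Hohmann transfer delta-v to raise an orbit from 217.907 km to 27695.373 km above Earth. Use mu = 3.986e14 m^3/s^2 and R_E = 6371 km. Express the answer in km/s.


r1 = 6588.9070 km = 6.588907e+06 m
r2 = 34066.3730 km = 3.4066373e+07 m
dv1 = sqrt(mu/r1)*(sqrt(2*r2/(r1+r2)) - 1) = 2290.9932 m/s
dv2 = sqrt(mu/r2)*(1 - sqrt(2*r1/(r1+r2))) = 1473.1652 m/s
total dv = |dv1| + |dv2| = 2290.9932 + 1473.1652 = 3764.1584 m/s = 3.7642 km/s

3.7642 km/s


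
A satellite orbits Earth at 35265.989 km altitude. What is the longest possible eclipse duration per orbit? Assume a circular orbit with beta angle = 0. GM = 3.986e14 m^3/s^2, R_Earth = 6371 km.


r = 41636.9890 km
T = 1409.2205 min
Eclipse fraction = arcsin(R_E/r)/pi = arcsin(6371.0000/41636.9890)/pi
= arcsin(0.153013)/pi = 0.04889763
Eclipse duration = 0.04889763 * 1409.2205 = 68.9075 min

68.9075 minutes


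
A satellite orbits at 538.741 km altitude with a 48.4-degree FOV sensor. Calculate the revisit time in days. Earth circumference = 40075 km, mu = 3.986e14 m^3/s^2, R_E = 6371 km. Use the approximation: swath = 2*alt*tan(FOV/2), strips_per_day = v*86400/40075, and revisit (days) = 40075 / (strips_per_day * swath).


swath = 2*538.741*tan(0.4223697) = 484.2396 km
v = sqrt(mu/r) = 7595.1746 m/s = 7.5952 km/s
strips/day = v*86400/40075 = 7.5952*86400/40075 = 16.3749
coverage/day = strips * swath = 16.3749 * 484.2396 = 7929.3628 km
revisit = 40075 / 7929.3628 = 5.0540 days

5.0540 days


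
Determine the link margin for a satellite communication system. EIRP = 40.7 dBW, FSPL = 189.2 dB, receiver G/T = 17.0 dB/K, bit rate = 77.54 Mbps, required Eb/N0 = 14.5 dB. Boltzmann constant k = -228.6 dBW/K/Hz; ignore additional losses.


C/N0 = EIRP - FSPL + G/T - k = 40.7 - 189.2 + 17.0 - (-228.6)
C/N0 = 97.1000 dB-Hz
R_b = 77.54 Mbps = 7.754e+07 bps -> 10*log10(R_b) = 78.8953 dB-Hz
Eb/N0 = C/N0 - 10*log10(R_b) = 97.1000 - 78.8953 = 18.2047 dB
Margin = Eb/N0 - Eb/N0_req = 18.2047 - 14.5 = 3.7047 dB (link closes)

3.7047 dB


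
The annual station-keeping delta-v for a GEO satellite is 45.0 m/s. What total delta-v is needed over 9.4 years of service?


dV = rate * years = 45.0 * 9.4
dV = 423.0000 m/s

423.0000 m/s


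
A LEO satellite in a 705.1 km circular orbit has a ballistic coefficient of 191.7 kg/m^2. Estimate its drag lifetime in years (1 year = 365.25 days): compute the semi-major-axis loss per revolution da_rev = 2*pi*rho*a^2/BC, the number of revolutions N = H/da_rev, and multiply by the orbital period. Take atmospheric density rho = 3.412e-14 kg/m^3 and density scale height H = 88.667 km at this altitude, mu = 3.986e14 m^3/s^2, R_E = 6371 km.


a = R_E + alt = 7076.1000 km = 7.0761e+06 m
da_rev = 2*pi*rho*a^2/BC = 2*pi*3.412e-14*(7.0761e+06)^2/191.7 = 0.055995703 m per revolution
N = H/da_rev = 88667.0000 m / 0.055995703 m = 1.5834608e+06 revolutions
P = 2*pi*sqrt(a^3/mu) = 5923.8242 s
lifetime = N*P = 1.5834608e+06 * 5923.8242 = 9.3801434e+09 s = 108566.4743 days
years = 108566.4743 / 365.25 = 297.2388 years

297.2388 years


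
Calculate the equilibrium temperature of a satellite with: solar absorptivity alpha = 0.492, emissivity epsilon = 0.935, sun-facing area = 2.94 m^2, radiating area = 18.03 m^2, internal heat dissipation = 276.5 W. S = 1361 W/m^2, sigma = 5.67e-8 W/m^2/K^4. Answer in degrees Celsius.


Numerator = alpha*S*A_sun + Q_int = 0.492*1361*2.94 + 276.5 = 2245.1593 W
Denominator = eps*sigma*A_rad = 0.935*5.67e-8*18.03 = 9.5585144e-07 W/K^4
T^4 = 2.348858e+09 K^4
T = 220.1477 K = -53.0023 C

-53.0023 degrees Celsius


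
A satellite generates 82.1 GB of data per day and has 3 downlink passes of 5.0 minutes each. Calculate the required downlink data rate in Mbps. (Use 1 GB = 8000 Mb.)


total contact time = 3 * 5.0 * 60 = 900.0000 s
data = 82.1 GB = 656800.0000 Mb
rate = 656800.0000 / 900.0000 = 729.7778 Mbps

729.7778 Mbps


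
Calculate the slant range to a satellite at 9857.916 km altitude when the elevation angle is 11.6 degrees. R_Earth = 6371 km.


h = 9857.916 km, el = 11.6 deg
d = -R_E*sin(el) + sqrt((R_E*sin(el))^2 + 2*R_E*h + h^2)
d = -6371.0000*sin(0.2024582) + sqrt((6371.0000*0.2010779)^2 + 2*6371.0000*9857.916 + 9857.916^2)
d = 13699.8941 km

13699.8941 km


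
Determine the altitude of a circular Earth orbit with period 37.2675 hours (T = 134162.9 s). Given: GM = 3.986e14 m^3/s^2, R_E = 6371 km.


T = 134162.9 s
r = (mu*T^2/(4*pi^2))^(1/3) = (3.986e14 * 134162.9^2 / (4*pi^2))^(1/3)
r = 5.664316e+07 m = 56643.1605 km
alt = r - R_E = 56643.1605 - 6371 = 50272.1605 km

50272.1605 km


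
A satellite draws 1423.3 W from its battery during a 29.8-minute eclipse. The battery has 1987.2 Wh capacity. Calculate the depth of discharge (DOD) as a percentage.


E_used = P * t / 60 = 1423.3 * 29.8 / 60 = 706.9057 Wh
DOD = E_used / E_total * 100 = 706.9057 / 1987.2 * 100
DOD = 35.5730 %

35.5730 %


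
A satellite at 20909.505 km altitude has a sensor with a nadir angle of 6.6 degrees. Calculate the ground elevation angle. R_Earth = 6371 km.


r = R_E + alt = 27280.5050 km
Law of sines in the satellite / Earth-center / ground-point triangle:
  sin(nadir)/R_E = sin(90 + el)/r  =>  cos(el) = (r/R_E)*sin(nadir)
cos(el) = (27280.5050 / 6371.0000) * sin(6.6 deg) = 0.4921588
el = arccos(0.4921588) = 60.5174 deg
(Earth-central angle = 90 - nadir - el = 22.8826 deg)

60.5174 degrees


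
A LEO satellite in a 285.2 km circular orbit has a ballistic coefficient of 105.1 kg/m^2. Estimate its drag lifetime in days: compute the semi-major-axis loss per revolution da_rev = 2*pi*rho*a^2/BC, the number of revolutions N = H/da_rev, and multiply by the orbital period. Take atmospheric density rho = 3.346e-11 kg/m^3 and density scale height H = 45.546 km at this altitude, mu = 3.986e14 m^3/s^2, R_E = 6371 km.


a = R_E + alt = 6656.2000 km = 6.6562e+06 m
da_rev = 2*pi*rho*a^2/BC = 2*pi*3.346e-11*(6.6562e+06)^2/105.1 = 88.624912 m per revolution
N = H/da_rev = 45546.0000 m / 88.624912 m = 513.9187 revolutions
P = 2*pi*sqrt(a^3/mu) = 5404.4408 s
lifetime = N*P = 513.9187 * 5404.4408 = 2.7774432e+06 s = 32.1463 days

32.1463 days


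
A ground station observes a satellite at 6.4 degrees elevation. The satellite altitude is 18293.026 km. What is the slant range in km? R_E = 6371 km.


h = 18293.026 km, el = 6.4 deg
d = -R_E*sin(el) + sqrt((R_E*sin(el))^2 + 2*R_E*h + h^2)
d = -6371.0000*sin(0.1117011) + sqrt((6371.0000*0.1114689)^2 + 2*6371.0000*18293.026 + 18293.026^2)
d = 23127.3833 km

23127.3833 km


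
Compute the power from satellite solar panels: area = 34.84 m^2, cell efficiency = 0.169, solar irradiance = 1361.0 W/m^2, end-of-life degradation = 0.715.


P = area * eta * S * degradation
P = 34.84 * 0.169 * 1361.0 * 0.715
P = 5729.6622 W

5729.6622 W


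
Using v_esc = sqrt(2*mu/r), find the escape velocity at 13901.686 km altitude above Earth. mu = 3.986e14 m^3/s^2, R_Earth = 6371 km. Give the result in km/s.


r = 6371.0 + 13901.686 = 20272.6860 km = 2.0272686e+07 m
v_esc = sqrt(2*mu/r) = sqrt(2*3.986e14 / 2.0272686e+07)
v_esc = 6270.8729 m/s = 6.2709 km/s

6.2709 km/s


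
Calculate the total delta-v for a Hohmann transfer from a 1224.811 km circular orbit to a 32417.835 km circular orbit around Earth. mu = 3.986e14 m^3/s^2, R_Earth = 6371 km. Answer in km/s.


r1 = 7595.8110 km = 7.595811e+06 m
r2 = 38788.8350 km = 3.8788835e+07 m
dv1 = sqrt(mu/r1)*(sqrt(2*r2/(r1+r2)) - 1) = 2124.2915 m/s
dv2 = sqrt(mu/r2)*(1 - sqrt(2*r1/(r1+r2))) = 1371.0911 m/s
total dv = |dv1| + |dv2| = 2124.2915 + 1371.0911 = 3495.3825 m/s = 3.4954 km/s

3.4954 km/s


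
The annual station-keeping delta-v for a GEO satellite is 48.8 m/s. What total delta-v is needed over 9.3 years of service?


dV = rate * years = 48.8 * 9.3
dV = 453.8400 m/s

453.8400 m/s


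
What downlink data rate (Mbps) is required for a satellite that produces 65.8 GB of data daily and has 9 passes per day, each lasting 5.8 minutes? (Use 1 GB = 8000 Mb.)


total contact time = 9 * 5.8 * 60 = 3132.0000 s
data = 65.8 GB = 526400.0000 Mb
rate = 526400.0000 / 3132.0000 = 168.0715 Mbps

168.0715 Mbps


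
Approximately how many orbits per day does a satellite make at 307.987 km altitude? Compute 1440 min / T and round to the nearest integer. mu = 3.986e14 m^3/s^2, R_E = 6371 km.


r = 6.678987e+06 m
T = 2*pi*sqrt(r^3/mu) = 5432.2171 s = 90.5370 min
revs/day = 1440 / 90.5370 = 15.9051
Rounded: 16 revolutions per day

16 revolutions per day


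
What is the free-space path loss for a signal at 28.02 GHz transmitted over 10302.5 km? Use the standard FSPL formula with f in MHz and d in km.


f = 28.02 GHz = 28020.0000 MHz
d = 10302.5 km
FSPL = 32.44 + 20*log10(28020.0000) + 20*log10(10302.5)
FSPL = 32.44 + 88.9494 + 80.2589
FSPL = 201.6482 dB

201.6482 dB


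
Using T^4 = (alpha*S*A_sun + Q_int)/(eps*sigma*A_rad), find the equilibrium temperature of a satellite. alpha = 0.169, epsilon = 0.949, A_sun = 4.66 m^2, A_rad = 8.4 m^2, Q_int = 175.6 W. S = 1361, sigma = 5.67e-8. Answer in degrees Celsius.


Numerator = alpha*S*A_sun + Q_int = 0.169*1361*4.66 + 175.6 = 1247.4419 W
Denominator = eps*sigma*A_rad = 0.949*5.67e-8*8.4 = 4.5198972e-07 W/K^4
T^4 = 2.7598901e+09 K^4
T = 229.2044 K = -43.9456 C

-43.9456 degrees Celsius


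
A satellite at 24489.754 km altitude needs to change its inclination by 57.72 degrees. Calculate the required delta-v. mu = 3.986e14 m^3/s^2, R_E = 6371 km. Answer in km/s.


r = 30860.7540 km = 3.0860754e+07 m
V = sqrt(mu/r) = 3593.8950 m/s
di = 57.72 deg = 1.0074 rad
dV = 2*V*sin(di/2) = 2*3593.8950*sin(0.503702)
dV = 3469.3383 m/s = 3.4693 km/s

3.4693 km/s


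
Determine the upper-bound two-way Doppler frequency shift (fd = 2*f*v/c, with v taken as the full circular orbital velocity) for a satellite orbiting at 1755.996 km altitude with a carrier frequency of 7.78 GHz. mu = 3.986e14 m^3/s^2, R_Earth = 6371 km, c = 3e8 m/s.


r = 8.126996e+06 m
v = sqrt(mu/r) = 7003.3144 m/s (worst-case radial velocity)
f = 7.78 GHz = 7.78e+09 Hz
fd = 2*f*v/c = 2*7.78e+09*7003.3144/3.0e+08
fd = 363238.5741 Hz

363238.5741 Hz


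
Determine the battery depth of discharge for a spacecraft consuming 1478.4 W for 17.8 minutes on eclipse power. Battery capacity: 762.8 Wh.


E_used = P * t / 60 = 1478.4 * 17.8 / 60 = 438.5920 Wh
DOD = E_used / E_total * 100 = 438.5920 / 762.8 * 100
DOD = 57.4976 %

57.4976 %


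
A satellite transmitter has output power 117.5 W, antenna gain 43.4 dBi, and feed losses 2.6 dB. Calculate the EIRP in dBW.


Pt = 117.5 W = 20.7004 dBW
EIRP = Pt_dBW + Gt - losses = 20.7004 + 43.4 - 2.6 = 61.5004 dBW

61.5004 dBW


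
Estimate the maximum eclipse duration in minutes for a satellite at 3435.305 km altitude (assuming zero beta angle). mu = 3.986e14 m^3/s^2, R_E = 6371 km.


r = 9806.3050 km
T = 161.0713 min
Eclipse fraction = arcsin(R_E/r)/pi = arcsin(6371.0000/9806.3050)/pi
= arcsin(0.6496841)/pi = 0.2250988
Eclipse duration = 0.2250988 * 161.0713 = 36.2569 min

36.2569 minutes


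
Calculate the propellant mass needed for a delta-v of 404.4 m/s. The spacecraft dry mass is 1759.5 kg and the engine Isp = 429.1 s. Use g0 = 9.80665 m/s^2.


ve = Isp * g0 = 429.1 * 9.80665 = 4208.033515 m/s
mass ratio = exp(dv/ve) = exp(404.4/4208.033515) = 1.10087123
m_prop = m_dry * (mr - 1) = 1759.5 * (1.10087123 - 1)
m_prop = 177.4829 kg

177.4829 kg


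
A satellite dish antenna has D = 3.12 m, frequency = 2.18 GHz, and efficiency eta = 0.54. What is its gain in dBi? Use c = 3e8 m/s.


lambda = c/f = 3e8 / 2.18e+09 = 0.1376147 m
G = eta*(pi*D/lambda)^2 = 0.54*(pi*3.12/0.1376147)^2
G = 2739.5118 (linear)
G = 10*log10(2739.5118) = 34.3767 dBi

34.3767 dBi


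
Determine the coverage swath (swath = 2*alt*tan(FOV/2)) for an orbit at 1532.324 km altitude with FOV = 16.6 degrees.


FOV = 16.6 deg = 0.2897247 rad
swath = 2 * alt * tan(FOV/2) = 2 * 1532.324 * tan(0.1448623)
swath = 2 * 1532.324 * 0.1458842
swath = 447.0838 km

447.0838 km


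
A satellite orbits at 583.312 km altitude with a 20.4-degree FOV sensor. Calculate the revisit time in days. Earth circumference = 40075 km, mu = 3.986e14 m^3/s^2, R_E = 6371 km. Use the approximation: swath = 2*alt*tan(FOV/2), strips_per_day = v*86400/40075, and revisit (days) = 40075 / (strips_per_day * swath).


swath = 2*583.312*tan(0.1780236) = 209.9088 km
v = sqrt(mu/r) = 7570.7963 m/s = 7.5708 km/s
strips/day = v*86400/40075 = 7.5708*86400/40075 = 16.3223
coverage/day = strips * swath = 16.3223 * 209.9088 = 3426.1975 km
revisit = 40075 / 3426.1975 = 11.6966 days

11.6966 days
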